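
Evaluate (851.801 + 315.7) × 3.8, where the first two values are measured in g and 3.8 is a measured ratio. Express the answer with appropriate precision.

851.801 g + 315.7 g = 1167.501 g; the sum is limited to 1 decimal place (5 s.f.).
Carrying full precision, 1167.501 × 3.8 = 4436.5038 g; 3.8 has 2 s.f., so the result keeps min(5, 2) = 2 s.f.
Rounded to 2 significant figures: 4.4 × 10^3 g.

4.4 × 10^3 g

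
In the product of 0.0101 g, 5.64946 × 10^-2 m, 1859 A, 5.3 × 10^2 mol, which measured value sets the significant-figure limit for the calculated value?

0.0101 g → 3 s.f.; 5.64946 × 10^-2 m → 6 s.f.; 1859 A → 4 s.f.; 5.3 × 10^2 mol → 2 s.f.
The fewest is 2 significant figures, from 5.3 × 10^2 mol.

5.3 × 10^2 mol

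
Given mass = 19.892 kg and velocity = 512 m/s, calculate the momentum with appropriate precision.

1.02 × 10^4 kg·m/s

momentum = 19.892 kg × 512 m/s = 10184.704 kg·m/s.
19.892 has 5 significant figures; 512 has 3.
Division/multiplication keeps the fewest: 3 significant figures.
Rounded: 1.02 × 10^4 kg·m/s.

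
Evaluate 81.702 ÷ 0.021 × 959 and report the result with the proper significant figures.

81.702 ÷ 0.021 × 959 = 3731058
Multiplication/division keeps the fewest significant figures: 81.702 → 5 s.f., 0.021 → 2 s.f., 959 → 3 s.f.; limit is 2.
Rounded to 2 significant figures: 3.7 × 10^6.

3.7 × 10^6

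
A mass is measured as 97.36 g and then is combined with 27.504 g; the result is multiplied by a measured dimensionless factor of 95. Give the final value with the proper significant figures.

97.36 g + 27.504 g = 124.864 g; the sum is limited to 2 decimal places (5 s.f.).
Carrying full precision, 124.864 × 95 = 11862.08 g; 95 has 2 s.f., so the result keeps min(5, 2) = 2 s.f.
Rounded to 2 significant figures: 1.2 × 10^4 g.

1.2 × 10^4 g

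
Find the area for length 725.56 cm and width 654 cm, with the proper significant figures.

area = 725.56 cm × 654 cm = 474516.24 cm².
725.56 has 5 significant figures; 654 has 3.
Division/multiplication keeps the fewest: 3 significant figures.
Rounded: 4.75 × 10⁵ cm².

4.75 × 10⁵ cm²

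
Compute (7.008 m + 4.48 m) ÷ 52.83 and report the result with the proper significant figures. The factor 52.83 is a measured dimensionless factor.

7.008 m + 4.48 m = 11.488 m; the sum is limited to 2 decimal places (4 s.f.).
Carrying full precision, 11.488 ÷ 52.83 = 0.217452205186… m; 52.83 has 4 s.f., so the result keeps min(4, 4) = 4 s.f.
Rounded to 4 significant figures: 0.2175 m.

0.2175 m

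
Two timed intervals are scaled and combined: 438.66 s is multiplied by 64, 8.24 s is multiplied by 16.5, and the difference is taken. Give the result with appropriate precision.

2.8 × 10^4 s

438.66 × 64 = 28074.24 → 2.8 × 10^4 s (2 s.f., last digit at the 10^3 place).
8.24 × 16.5 = 135.96 → 136 s (3 s.f., last digit at the 10^0 place).
Difference: 27938.28 s; keep the coarser place, 10^3.
Result: 2.8 × 10^4 s.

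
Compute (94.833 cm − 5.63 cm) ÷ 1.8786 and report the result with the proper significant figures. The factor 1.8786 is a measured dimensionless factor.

94.833 cm − 5.63 cm = 89.203 cm; the difference is limited to 2 decimal places (4 s.f.).
Carrying full precision, 89.203 ÷ 1.8786 = 47.4837645055… cm; 1.8786 has 5 s.f., so the result keeps min(4, 5) = 4 s.f.
Rounded to 4 significant figures: 47.48 cm.

47.48 cm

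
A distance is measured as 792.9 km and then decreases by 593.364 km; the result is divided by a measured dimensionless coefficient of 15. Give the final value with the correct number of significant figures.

792.9 km − 593.364 km = 199.536 km; the difference is limited to 1 decimal place (4 s.f.).
Carrying full precision, 199.536 ÷ 15 = 13.3024 km; 15 has 2 s.f., so the result keeps min(4, 2) = 2 s.f.
Rounded to 2 significant figures: 13 km.

13 km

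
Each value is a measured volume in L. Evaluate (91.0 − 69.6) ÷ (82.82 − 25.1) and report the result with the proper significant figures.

91.0 − 69.6 = 21.4, limited to 1 d.p. → 3 s.f.; 82.82 − 25.1 = 57.72, limited to 1 d.p. → 3 s.f.
Carrying full precision, 21.4 ÷ 57.72 = 0.370755370755…; keep min(3, 3) = 3 s.f.
Rounded to 3 significant figures: 0.371.

0.371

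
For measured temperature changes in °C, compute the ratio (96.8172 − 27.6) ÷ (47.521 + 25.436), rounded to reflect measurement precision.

96.8172 − 27.6 = 69.2172, limited to 1 d.p. → 3 s.f.; 47.521 + 25.436 = 72.957, limited to 3 d.p. → 5 s.f.
Carrying full precision, 69.2172 ÷ 72.957 = 0.948739668572…; keep min(3, 5) = 3 s.f.
Rounded to 3 significant figures: 0.949.

0.949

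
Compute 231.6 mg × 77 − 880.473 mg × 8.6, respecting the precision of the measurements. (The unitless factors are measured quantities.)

231.6 × 77 = 17833.2 → 1.8 × 10⁴ mg (2 s.f., last digit at the 10^3 place).
880.473 × 8.6 = 7572.0678 → 7.6 × 10³ mg (2 s.f., last digit at the 10^2 place).
Difference: 10261.1322 mg; keep the coarser place, 10^3.
Result: 1.0 × 10⁴ mg.

1.0 × 10⁴ mg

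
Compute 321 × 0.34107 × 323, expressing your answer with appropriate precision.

3.54 × 10⁴

321 × 0.34107 × 323 = 35363.16081
Multiplication/division keeps the fewest significant figures: 321 → 3 s.f., 0.34107 → 5 s.f., 323 → 3 s.f.; limit is 3.
Rounded to 3 significant figures: 3.54 × 10⁴.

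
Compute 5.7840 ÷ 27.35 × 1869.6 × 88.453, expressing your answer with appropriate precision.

3.497 × 10⁴

5.7840 ÷ 27.35 × 1869.6 × 88.453 = 34972.9462296…
Multiplication/division keeps the fewest significant figures: 5.7840 → 5 s.f., 27.35 → 4 s.f., 1869.6 → 5 s.f., 88.453 → 5 s.f.; limit is 4.
Rounded to 4 significant figures: 3.497 × 10⁴.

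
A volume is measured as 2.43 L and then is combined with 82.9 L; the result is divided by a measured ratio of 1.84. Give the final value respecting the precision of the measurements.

46.4 L

2.43 L + 82.9 L = 85.33 L; the sum is limited to 1 decimal place (3 s.f.).
Carrying full precision, 85.33 ÷ 1.84 = 46.375 L; 1.84 has 3 s.f., so the result keeps min(3, 3) = 3 s.f.
Rounded to 3 significant figures: 46.4 L.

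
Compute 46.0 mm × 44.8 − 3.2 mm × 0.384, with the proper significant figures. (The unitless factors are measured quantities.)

46.0 × 44.8 = 2060.8 → 2.06 × 10³ mm (3 s.f., last digit at the 10^1 place).
3.2 × 0.384 = 1.2288 → 1.2 mm (2 s.f., last digit at the 10^-1 place).
Difference: 2059.5712 mm; keep the coarser place, 10^1.
Result: 2.06 × 10³ mm.

2.06 × 10³ mm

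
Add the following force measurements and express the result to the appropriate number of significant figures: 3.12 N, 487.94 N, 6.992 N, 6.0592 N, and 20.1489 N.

3.12 N + 487.94 N + 6.992 N + 6.0592 N + 20.1489 N = 524.2601 N.
Addition/subtraction keeps the fewest decimal places: 3.12 → 2 decimal places, 487.94 → 2 decimal places, 6.992 → 3 decimal places, 6.0592 → 4 decimal places, 20.1489 → 4 decimal places; limit is 2.
Rounded to 2 decimal places: 524.26 N.

524.26 N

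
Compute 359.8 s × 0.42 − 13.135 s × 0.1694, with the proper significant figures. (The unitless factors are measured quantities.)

359.8 × 0.42 = 151.116 → 1.5 × 10^2 s (2 s.f., last digit at the 10^1 place).
13.135 × 0.1694 = 2.225069 → 2.225 s (4 s.f., last digit at the 10^-3 place).
Difference: 148.890931 s; keep the coarser place, 10^1.
Result: 1.5 × 10^2 s.

1.5 × 10^2 s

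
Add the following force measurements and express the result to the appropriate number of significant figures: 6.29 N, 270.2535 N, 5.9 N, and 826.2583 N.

6.29 N + 270.2535 N + 5.9 N + 826.2583 N = 1108.7018 N.
Addition/subtraction keeps the fewest decimal places: 6.29 → 2 decimal places, 270.2535 → 4 decimal places, 5.9 → 1 decimal place, 826.2583 → 4 decimal places; limit is 1.
Rounded to 1 decimal place: 1108.7 N.

1108.7 N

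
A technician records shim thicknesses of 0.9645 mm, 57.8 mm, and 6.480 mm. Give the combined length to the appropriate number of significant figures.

0.9645 mm + 57.8 mm + 6.480 mm = 65.2445 mm.
Addition/subtraction keeps the fewest decimal places: 0.9645 → 4 decimal places, 57.8 → 1 decimal place, 6.480 → 3 decimal places; limit is 1.
Rounded to 1 decimal place: 65.2 mm.

65.2 mm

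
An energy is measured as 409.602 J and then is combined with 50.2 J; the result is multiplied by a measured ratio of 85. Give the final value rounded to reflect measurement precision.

3.9 × 10⁴ J

409.602 J + 50.2 J = 459.802 J; the sum is limited to 1 decimal place (4 s.f.).
Carrying full precision, 459.802 × 85 = 39083.17 J; 85 has 2 s.f., so the result keeps min(4, 2) = 2 s.f.
Rounded to 2 significant figures: 3.9 × 10⁴ J.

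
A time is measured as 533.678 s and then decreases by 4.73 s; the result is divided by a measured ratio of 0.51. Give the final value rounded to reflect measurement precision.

1.0 × 10³ s

533.678 s − 4.73 s = 528.948 s; the difference is limited to 2 decimal places (5 s.f.).
Carrying full precision, 528.948 ÷ 0.51 = 1037.15294118… s; 0.51 has 2 s.f., so the result keeps min(5, 2) = 2 s.f.
Rounded to 2 significant figures: 1.0 × 10³ s.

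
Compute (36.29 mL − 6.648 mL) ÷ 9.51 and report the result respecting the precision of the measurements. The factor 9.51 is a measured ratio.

3.12 mL

36.29 mL − 6.648 mL = 29.642 mL; the difference is limited to 2 decimal places (4 s.f.).
Carrying full precision, 29.642 ÷ 9.51 = 3.11692954784… mL; 9.51 has 3 s.f., so the result keeps min(4, 3) = 3 s.f.
Rounded to 3 significant figures: 3.12 mL.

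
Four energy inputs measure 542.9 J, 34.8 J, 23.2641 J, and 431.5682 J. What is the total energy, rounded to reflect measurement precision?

542.9 J + 34.8 J + 23.2641 J + 431.5682 J = 1032.5323 J.
Addition/subtraction keeps the fewest decimal places: 542.9 → 1 decimal place, 34.8 → 1 decimal place, 23.2641 → 4 decimal places, 431.5682 → 4 decimal places; limit is 1.
Rounded to 1 decimal place: 1032.5 J.

1032.5 J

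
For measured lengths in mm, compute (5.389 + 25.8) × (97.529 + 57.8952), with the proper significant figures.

5.389 + 25.8 = 31.189, limited to 1 d.p. → 3 s.f.; 97.529 + 57.8952 = 155.4242, limited to 3 d.p. → 6 s.f.
Carrying full precision, 31.189 × 155.4242 = 4847.5253738; keep min(3, 6) = 3 s.f.
Rounded to 3 significant figures: 4.85 × 10^3 mm².

4.85 × 10^3 mm²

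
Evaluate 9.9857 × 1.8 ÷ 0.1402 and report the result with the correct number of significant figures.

1.3 × 10²

9.9857 × 1.8 ÷ 0.1402 = 128.204422254…
Multiplication/division keeps the fewest significant figures: 9.9857 → 5 s.f., 1.8 → 2 s.f., 0.1402 → 4 s.f.; limit is 2.
Rounded to 2 significant figures: 1.3 × 10².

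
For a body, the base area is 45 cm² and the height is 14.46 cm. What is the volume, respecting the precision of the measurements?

6.5 × 10² cm³

volume = 45 cm² × 14.46 cm = 650.7 cm³.
45 has 2 significant figures; 14.46 has 4.
Division/multiplication keeps the fewest: 2 significant figures.
Rounded: 6.5 × 10² cm³.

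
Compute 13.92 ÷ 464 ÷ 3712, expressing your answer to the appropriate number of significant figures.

8.08 × 10^-6

13.92 ÷ 464 ÷ 3712 = 0.00000808189655172…
Multiplication/division keeps the fewest significant figures: 13.92 → 4 s.f., 464 → 3 s.f., 3712 → 4 s.f.; limit is 3.
Rounded to 3 significant figures: 8.08 × 10^-6.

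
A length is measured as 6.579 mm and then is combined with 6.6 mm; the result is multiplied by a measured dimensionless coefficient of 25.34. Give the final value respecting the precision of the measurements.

334 mm

6.579 mm + 6.6 mm = 13.179 mm; the sum is limited to 1 decimal place (3 s.f.).
Carrying full precision, 13.179 × 25.34 = 333.95586 mm; 25.34 has 4 s.f., so the result keeps min(3, 4) = 3 s.f.
Rounded to 3 significant figures: 334 mm.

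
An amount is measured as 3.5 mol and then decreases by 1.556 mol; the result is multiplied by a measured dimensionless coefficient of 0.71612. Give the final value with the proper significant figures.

1.4 mol

3.5 mol − 1.556 mol = 1.944 mol; the difference is limited to 1 decimal place (2 s.f.).
Carrying full precision, 1.944 × 0.71612 = 1.39213728 mol; 0.71612 has 5 s.f., so the result keeps min(2, 5) = 2 s.f.
Rounded to 2 significant figures: 1.4 mol.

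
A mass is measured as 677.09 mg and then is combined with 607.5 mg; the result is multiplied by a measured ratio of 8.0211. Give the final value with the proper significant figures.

10304 mg

677.09 mg + 607.5 mg = 1284.59 mg; the sum is limited to 1 decimal place (5 s.f.).
Carrying full precision, 1284.59 × 8.0211 = 10303.824849 mg; 8.0211 has 5 s.f., so the result keeps min(5, 5) = 5 s.f.
Rounded to 5 significant figures: 10304 mg.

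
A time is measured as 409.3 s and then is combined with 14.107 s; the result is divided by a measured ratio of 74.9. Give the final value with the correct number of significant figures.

409.3 s + 14.107 s = 423.407 s; the sum is limited to 1 decimal place (4 s.f.).
Carrying full precision, 423.407 ÷ 74.9 = 5.65296395194… s; 74.9 has 3 s.f., so the result keeps min(4, 3) = 3 s.f.
Rounded to 3 significant figures: 5.65 s.

5.65 s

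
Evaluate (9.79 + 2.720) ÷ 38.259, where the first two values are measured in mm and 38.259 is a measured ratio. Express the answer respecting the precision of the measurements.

9.79 mm + 2.720 mm = 12.510 mm; the sum is limited to 2 decimal places (4 s.f.).
Carrying full precision, 12.510 ÷ 38.259 = 0.326981886615… mm; 38.259 has 5 s.f., so the result keeps min(4, 5) = 4 s.f.
Rounded to 4 significant figures: 0.3270 mm.

0.3270 mm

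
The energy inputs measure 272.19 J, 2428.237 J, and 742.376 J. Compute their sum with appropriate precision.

3442.80 J

272.19 J + 2428.237 J + 742.376 J = 3442.803 J.
Addition/subtraction keeps the fewest decimal places: 272.19 → 2 decimal places, 2428.237 → 3 decimal places, 742.376 → 3 decimal places; limit is 2.
Rounded to 2 decimal places: 3442.80 J.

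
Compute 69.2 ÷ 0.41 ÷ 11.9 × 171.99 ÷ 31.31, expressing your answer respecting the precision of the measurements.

69.2 ÷ 0.41 ÷ 11.9 × 171.99 ÷ 31.31 = 77.9103948253…
Multiplication/division keeps the fewest significant figures: 69.2 → 3 s.f., 0.41 → 2 s.f., 11.9 → 3 s.f., 171.99 → 5 s.f., 31.31 → 4 s.f.; limit is 2.
Rounded to 2 significant figures: 78.

78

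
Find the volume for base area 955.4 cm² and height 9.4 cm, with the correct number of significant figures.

volume = 955.4 cm² × 9.4 cm = 8980.76 cm³.
955.4 has 4 significant figures; 9.4 has 2.
Division/multiplication keeps the fewest: 2 significant figures.
Rounded: 9.0 × 10³ cm³.

9.0 × 10³ cm³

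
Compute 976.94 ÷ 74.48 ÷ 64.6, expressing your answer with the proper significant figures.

0.203

976.94 ÷ 74.48 ÷ 64.6 = 0.203046592598…
Multiplication/division keeps the fewest significant figures: 976.94 → 5 s.f., 74.48 → 4 s.f., 64.6 → 3 s.f.; limit is 3.
Rounded to 3 significant figures: 0.203.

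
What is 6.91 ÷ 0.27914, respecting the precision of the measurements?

24.8

6.91 ÷ 0.27914 = 24.7546034248…
Multiplication/division keeps the fewest significant figures: 6.91 → 3 s.f., 0.27914 → 5 s.f.; limit is 3.
Rounded to 3 significant figures: 24.8.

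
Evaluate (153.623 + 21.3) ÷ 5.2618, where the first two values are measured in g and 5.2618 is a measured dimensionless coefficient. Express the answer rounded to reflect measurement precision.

33.24 g

153.623 g + 21.3 g = 174.923 g; the sum is limited to 1 decimal place (4 s.f.).
Carrying full precision, 174.923 ÷ 5.2618 = 33.2439469383… g; 5.2618 has 5 s.f., so the result keeps min(4, 5) = 4 s.f.
Rounded to 4 significant figures: 33.24 g.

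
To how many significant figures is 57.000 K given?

57.000: trailing zeros after a decimal point are significant.

5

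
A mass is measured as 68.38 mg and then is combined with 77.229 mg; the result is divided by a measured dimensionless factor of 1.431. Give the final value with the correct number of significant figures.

68.38 mg + 77.229 mg = 145.609 mg; the sum is limited to 2 decimal places (5 s.f.).
Carrying full precision, 145.609 ÷ 1.431 = 101.753319357… mg; 1.431 has 4 s.f., so the result keeps min(5, 4) = 4 s.f.
Rounded to 4 significant figures: 101.8 mg.

101.8 mg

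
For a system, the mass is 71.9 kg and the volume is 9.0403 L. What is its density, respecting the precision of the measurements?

density = 71.9 kg ÷ 9.0403 L = 7.95327588686… kg/L.
71.9 has 3 significant figures; 9.0403 has 5.
Division/multiplication keeps the fewest: 3 significant figures.
Rounded: 7.95 kg/L.

7.95 kg/L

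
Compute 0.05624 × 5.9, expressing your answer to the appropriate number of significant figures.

0.05624 × 5.9 = 0.331816
Multiplication/division keeps the fewest significant figures: 0.05624 → 4 s.f., 5.9 → 2 s.f.; limit is 2.
Rounded to 2 significant figures: 0.33.

0.33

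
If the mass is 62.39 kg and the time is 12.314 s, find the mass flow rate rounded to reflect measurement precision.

mass flow rate = 62.39 kg ÷ 12.314 s = 5.06659087218… kg/s.
62.39 has 4 significant figures; 12.314 has 5.
Division/multiplication keeps the fewest: 4 significant figures.
Rounded: 5.067 kg/s.

5.067 kg/s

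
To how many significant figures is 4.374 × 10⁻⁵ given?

4

4.374 × 10⁻⁵: in scientific notation every digit of the coefficient is significant.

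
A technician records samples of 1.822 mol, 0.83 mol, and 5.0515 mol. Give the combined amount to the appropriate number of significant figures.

1.822 mol + 0.83 mol + 5.0515 mol = 7.7035 mol.
Addition/subtraction keeps the fewest decimal places: 1.822 → 3 decimal places, 0.83 → 2 decimal places, 5.0515 → 4 decimal places; limit is 2.
Rounded to 2 decimal places: 7.70 mol.

7.70 mol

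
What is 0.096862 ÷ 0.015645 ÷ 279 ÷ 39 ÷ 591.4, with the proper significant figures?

0.096862 ÷ 0.015645 ÷ 279 ÷ 39 ÷ 591.4 = 9.62116658145 × 10^-7…
Multiplication/division keeps the fewest significant figures: 0.096862 → 5 s.f., 0.015645 → 5 s.f., 279 → 3 s.f., 39 → 2 s.f., 591.4 → 4 s.f.; limit is 2.
Rounded to 2 significant figures: 9.6 × 10⁻⁷.

9.6 × 10⁻⁷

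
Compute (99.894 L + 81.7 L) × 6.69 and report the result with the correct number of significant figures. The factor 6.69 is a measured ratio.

99.894 L + 81.7 L = 181.594 L; the sum is limited to 1 decimal place (4 s.f.).
Carrying full precision, 181.594 × 6.69 = 1214.86386 L; 6.69 has 3 s.f., so the result keeps min(4, 3) = 3 s.f.
Rounded to 3 significant figures: 1.21 × 10^3 L.

1.21 × 10^3 L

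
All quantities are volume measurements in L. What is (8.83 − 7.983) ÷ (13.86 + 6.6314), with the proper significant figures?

8.83 − 7.983 = 0.847, limited to 2 d.p. → 2 s.f.; 13.86 + 6.6314 = 20.4914, limited to 2 d.p. → 4 s.f.
Carrying full precision, 0.847 ÷ 20.4914 = 0.0413344134613…; keep min(2, 4) = 2 s.f.
Rounded to 2 significant figures: 0.041.

0.041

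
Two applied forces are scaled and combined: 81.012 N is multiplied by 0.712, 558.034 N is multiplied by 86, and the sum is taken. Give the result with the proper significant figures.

4.8 × 10^4 N

81.012 × 0.712 = 57.680544 → 57.7 N (3 s.f., last digit at the 10^-1 place).
558.034 × 86 = 47990.924 → 4.8 × 10^4 N (2 s.f., last digit at the 10^3 place).
Sum: 48048.604544 N; keep the coarser place, 10^3.
Result: 4.8 × 10^4 N.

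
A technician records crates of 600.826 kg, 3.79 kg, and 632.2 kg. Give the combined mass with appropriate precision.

600.826 kg + 3.79 kg + 632.2 kg = 1236.816 kg.
Addition/subtraction keeps the fewest decimal places: 600.826 → 3 decimal places, 3.79 → 2 decimal places, 632.2 → 1 decimal place; limit is 1.
Rounded to 1 decimal place: 1236.8 kg.

1236.8 kg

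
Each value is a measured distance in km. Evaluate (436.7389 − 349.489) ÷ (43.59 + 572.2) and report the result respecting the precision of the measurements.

436.7389 − 349.489 = 87.2499, limited to 3 d.p. → 5 s.f.; 43.59 + 572.2 = 615.79, limited to 1 d.p. → 4 s.f.
Carrying full precision, 87.2499 ÷ 615.79 = 0.141687750694…; keep min(5, 4) = 4 s.f.
Rounded to 4 significant figures: 0.1417.

0.1417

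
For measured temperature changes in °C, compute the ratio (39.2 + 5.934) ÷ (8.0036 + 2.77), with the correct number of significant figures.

39.2 + 5.934 = 45.134, limited to 1 d.p. → 3 s.f.; 8.0036 + 2.77 = 10.7736, limited to 2 d.p. → 4 s.f.
Carrying full precision, 45.134 ÷ 10.7736 = 4.18931462093…; keep min(3, 4) = 3 s.f.
Rounded to 3 significant figures: 4.19.

4.19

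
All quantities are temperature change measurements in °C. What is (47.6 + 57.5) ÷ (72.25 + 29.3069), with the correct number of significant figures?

47.6 + 57.5 = 105.1, limited to 1 d.p. → 4 s.f.; 72.25 + 29.3069 = 101.5569, limited to 2 d.p. → 5 s.f.
Carrying full precision, 105.1 ÷ 101.5569 = 1.03488783135…; keep min(4, 5) = 4 s.f.
Rounded to 4 significant figures: 1.035.

1.035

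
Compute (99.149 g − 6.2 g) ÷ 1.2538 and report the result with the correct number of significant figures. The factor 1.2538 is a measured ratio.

99.149 g − 6.2 g = 92.949 g; the difference is limited to 1 decimal place (3 s.f.).
Carrying full precision, 92.949 ÷ 1.2538 = 74.1338331472… g; 1.2538 has 5 s.f., so the result keeps min(3, 5) = 3 s.f.
Rounded to 3 significant figures: 74.1 g.

74.1 g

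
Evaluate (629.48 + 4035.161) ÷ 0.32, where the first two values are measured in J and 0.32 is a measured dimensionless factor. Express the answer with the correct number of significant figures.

1.5 × 10^4 J

629.48 J + 4035.161 J = 4664.641 J; the sum is limited to 2 decimal places (6 s.f.).
Carrying full precision, 4664.641 ÷ 0.32 = 14577.003125 J; 0.32 has 2 s.f., so the result keeps min(6, 2) = 2 s.f.
Rounded to 2 significant figures: 1.5 × 10^4 J.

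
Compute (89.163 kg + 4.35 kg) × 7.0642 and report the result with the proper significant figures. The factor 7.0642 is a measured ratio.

89.163 kg + 4.35 kg = 93.513 kg; the sum is limited to 2 decimal places (4 s.f.).
Carrying full precision, 93.513 × 7.0642 = 660.5945346 kg; 7.0642 has 5 s.f., so the result keeps min(4, 5) = 4 s.f.
Rounded to 4 significant figures: 660.6 kg.

660.6 kg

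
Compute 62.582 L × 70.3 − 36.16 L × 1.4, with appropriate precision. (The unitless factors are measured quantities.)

4.35 × 10^3 L

62.582 × 70.3 = 4399.5146 → 4.40 × 10^3 L (3 s.f., last digit at the 10^1 place).
36.16 × 1.4 = 50.624 → 51 L (2 s.f., last digit at the 10^0 place).
Difference: 4348.8906 L; keep the coarser place, 10^1.
Result: 4.35 × 10^3 L.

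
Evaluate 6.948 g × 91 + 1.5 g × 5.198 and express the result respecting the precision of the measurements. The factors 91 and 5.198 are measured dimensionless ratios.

6.4 × 10² g

6.948 × 91 = 632.268 → 6.3 × 10² g (2 s.f., last digit at the 10^1 place).
1.5 × 5.198 = 7.797 → 7.8 g (2 s.f., last digit at the 10^-1 place).
Sum: 640.065 g; keep the coarser place, 10^1.
Result: 6.4 × 10² g.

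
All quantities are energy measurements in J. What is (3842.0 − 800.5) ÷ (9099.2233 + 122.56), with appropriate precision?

0.32982

3842.0 − 800.5 = 3041.5, limited to 1 d.p. → 5 s.f.; 9099.2233 + 122.56 = 9221.7833, limited to 2 d.p. → 6 s.f.
Carrying full precision, 3041.5 ÷ 9221.7833 = 0.329816902117…; keep min(5, 6) = 5 s.f.
Rounded to 5 significant figures: 0.32982.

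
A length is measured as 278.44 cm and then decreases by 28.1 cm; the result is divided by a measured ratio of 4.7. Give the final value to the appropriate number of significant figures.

53 cm

278.44 cm − 28.1 cm = 250.34 cm; the difference is limited to 1 decimal place (4 s.f.).
Carrying full precision, 250.34 ÷ 4.7 = 53.2638297872… cm; 4.7 has 2 s.f., so the result keeps min(4, 2) = 2 s.f.
Rounded to 2 significant figures: 53 cm.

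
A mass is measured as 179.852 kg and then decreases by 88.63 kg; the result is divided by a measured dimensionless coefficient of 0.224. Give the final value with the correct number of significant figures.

407 kg

179.852 kg − 88.63 kg = 91.222 kg; the difference is limited to 2 decimal places (4 s.f.).
Carrying full precision, 91.222 ÷ 0.224 = 407.241071429… kg; 0.224 has 3 s.f., so the result keeps min(4, 3) = 3 s.f.
Rounded to 3 significant figures: 407 kg.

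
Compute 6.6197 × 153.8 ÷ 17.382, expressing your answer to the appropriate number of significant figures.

58.57

6.6197 × 153.8 ÷ 17.382 = 58.5726533195…
Multiplication/division keeps the fewest significant figures: 6.6197 → 5 s.f., 153.8 → 4 s.f., 17.382 → 5 s.f.; limit is 4.
Rounded to 4 significant figures: 58.57.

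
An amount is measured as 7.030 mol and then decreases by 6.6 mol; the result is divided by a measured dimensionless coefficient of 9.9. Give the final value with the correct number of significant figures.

0.04 mol

7.030 mol − 6.6 mol = 0.430 mol; the difference is limited to 1 decimal place (1 s.f.).
Carrying full precision, 0.430 ÷ 9.9 = 0.0434343434343… mol; 9.9 has 2 s.f., so the result keeps min(1, 2) = 1 s.f.
Rounded to 1 significant figure: 0.04 mol.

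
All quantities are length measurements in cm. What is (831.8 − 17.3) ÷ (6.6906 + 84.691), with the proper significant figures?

831.8 − 17.3 = 814.5, limited to 1 d.p. → 4 s.f.; 6.6906 + 84.691 = 91.3816, limited to 3 d.p. → 5 s.f.
Carrying full precision, 814.5 ÷ 91.3816 = 8.91317289257…; keep min(4, 5) = 4 s.f.
Rounded to 4 significant figures: 8.913.

8.913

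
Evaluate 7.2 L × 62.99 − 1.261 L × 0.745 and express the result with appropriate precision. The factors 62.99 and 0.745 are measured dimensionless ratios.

4.5 × 10² L

7.2 × 62.99 = 453.528 → 4.5 × 10² L (2 s.f., last digit at the 10^1 place).
1.261 × 0.745 = 0.939445 → 0.939 L (3 s.f., last digit at the 10^-3 place).
Difference: 452.588555 L; keep the coarser place, 10^1.
Result: 4.5 × 10² L.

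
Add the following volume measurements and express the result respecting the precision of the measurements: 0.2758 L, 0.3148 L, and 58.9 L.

59.5 L

0.2758 L + 0.3148 L + 58.9 L = 59.4906 L.
Addition/subtraction keeps the fewest decimal places: 0.2758 → 4 decimal places, 0.3148 → 4 decimal places, 58.9 → 1 decimal place; limit is 1.
Rounded to 1 decimal place: 59.5 L.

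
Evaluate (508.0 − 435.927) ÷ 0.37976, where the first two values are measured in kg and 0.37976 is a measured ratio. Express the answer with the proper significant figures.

190. kg

508.0 kg − 435.927 kg = 72.073 kg; the difference is limited to 1 decimal place (3 s.f.).
Carrying full precision, 72.073 ÷ 0.37976 = 189.785654097… kg; 0.37976 has 5 s.f., so the result keeps min(3, 5) = 3 s.f.
Rounded to 3 significant figures: 190. kg.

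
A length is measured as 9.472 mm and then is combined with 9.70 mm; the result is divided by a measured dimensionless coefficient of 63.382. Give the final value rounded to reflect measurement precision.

9.472 mm + 9.70 mm = 19.172 mm; the sum is limited to 2 decimal places (4 s.f.).
Carrying full precision, 19.172 ÷ 63.382 = 0.302483354896… mm; 63.382 has 5 s.f., so the result keeps min(4, 5) = 4 s.f.
Rounded to 4 significant figures: 0.3025 mm.

0.3025 mm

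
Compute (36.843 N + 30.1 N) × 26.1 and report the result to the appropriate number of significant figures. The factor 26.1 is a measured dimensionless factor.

1.75 × 10³ N

36.843 N + 30.1 N = 66.943 N; the sum is limited to 1 decimal place (3 s.f.).
Carrying full precision, 66.943 × 26.1 = 1747.2123 N; 26.1 has 3 s.f., so the result keeps min(3, 3) = 3 s.f.
Rounded to 3 significant figures: 1.75 × 10³ N.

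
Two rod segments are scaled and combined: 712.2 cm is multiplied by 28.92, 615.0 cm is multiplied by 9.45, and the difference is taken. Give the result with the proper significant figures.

712.2 × 28.92 = 20596.824 → 2.060 × 10⁴ cm (4 s.f., last digit at the 10^1 place).
615.0 × 9.45 = 5811.75 → 5.81 × 10³ cm (3 s.f., last digit at the 10^1 place).
Difference: 14785.074 cm; keep the coarser place, 10^1.
Result: 1.479 × 10⁴ cm.

1.479 × 10⁴ cm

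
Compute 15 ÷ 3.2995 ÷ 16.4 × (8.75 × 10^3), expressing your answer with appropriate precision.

15 ÷ 3.2995 ÷ 16.4 × (8.75 × 10^3) = 2425.53380224…
Multiplication/division keeps the fewest significant figures: 15 → 2 s.f., 3.2995 → 5 s.f., 16.4 → 3 s.f., 8.75 × 10^3 → 3 s.f.; limit is 2.
Rounded to 2 significant figures: 2.4 × 10^3.

2.4 × 10^3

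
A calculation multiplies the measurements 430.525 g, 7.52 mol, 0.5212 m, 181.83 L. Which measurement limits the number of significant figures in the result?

7.52 mol

430.525 g → 6 s.f.; 7.52 mol → 3 s.f.; 0.5212 m → 4 s.f.; 181.83 L → 5 s.f.
The fewest is 3 significant figures, from 7.52 mol.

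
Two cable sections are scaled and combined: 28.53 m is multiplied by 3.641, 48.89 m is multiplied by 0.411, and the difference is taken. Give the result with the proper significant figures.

28.53 × 3.641 = 103.87773 → 103.9 m (4 s.f., last digit at the 10^-1 place).
48.89 × 0.411 = 20.09379 → 20.1 m (3 s.f., last digit at the 10^-1 place).
Difference: 83.78394 m; keep the coarser place, 10^-1.
Result: 83.8 m.

83.8 m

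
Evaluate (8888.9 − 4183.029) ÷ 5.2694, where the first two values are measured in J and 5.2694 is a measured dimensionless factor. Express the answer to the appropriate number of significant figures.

8.9306 × 10^2 J

8888.9 J − 4183.029 J = 4705.871 J; the difference is limited to 1 decimal place (5 s.f.).
Carrying full precision, 4705.871 ÷ 5.2694 = 893.056325198… J; 5.2694 has 5 s.f., so the result keeps min(5, 5) = 5 s.f.
Rounded to 5 significant figures: 8.9306 × 10^2 J.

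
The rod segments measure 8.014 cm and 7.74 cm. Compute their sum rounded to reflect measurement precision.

8.014 cm + 7.74 cm = 15.754 cm.
Addition/subtraction keeps the fewest decimal places: 8.014 → 3 decimal places, 7.74 → 2 decimal places; limit is 2.
Rounded to 2 decimal places: 15.75 cm.

15.75 cm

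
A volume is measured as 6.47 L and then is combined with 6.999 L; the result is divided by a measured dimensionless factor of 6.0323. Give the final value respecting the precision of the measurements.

6.47 L + 6.999 L = 13.469 L; the sum is limited to 2 decimal places (4 s.f.).
Carrying full precision, 13.469 ÷ 6.0323 = 2.23281335477… L; 6.0323 has 5 s.f., so the result keeps min(4, 5) = 4 s.f.
Rounded to 4 significant figures: 2.233 L.

2.233 L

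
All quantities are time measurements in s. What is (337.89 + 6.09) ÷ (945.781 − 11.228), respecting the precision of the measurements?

337.89 + 6.09 = 343.98, limited to 2 d.p. → 5 s.f.; 945.781 − 11.228 = 934.553, limited to 3 d.p. → 6 s.f.
Carrying full precision, 343.98 ÷ 934.553 = 0.368069012672…; keep min(5, 6) = 5 s.f.
Rounded to 5 significant figures: 3.6807 × 10^-1.

3.6807 × 10^-1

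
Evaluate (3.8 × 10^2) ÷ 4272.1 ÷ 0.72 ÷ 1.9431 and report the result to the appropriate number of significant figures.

(3.8 × 10^2) ÷ 4272.1 ÷ 0.72 ÷ 1.9431 = 0.0635791237917…
Multiplication/division keeps the fewest significant figures: 3.8 × 10^2 → 2 s.f., 4272.1 → 5 s.f., 0.72 → 2 s.f., 1.9431 → 5 s.f.; limit is 2.
Rounded to 2 significant figures: 0.064.

0.064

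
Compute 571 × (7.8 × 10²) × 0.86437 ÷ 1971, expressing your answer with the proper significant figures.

571 × (7.8 × 10²) × 0.86437 ÷ 1971 = 195.318676104…
Multiplication/division keeps the fewest significant figures: 571 → 3 s.f., 7.8 × 10² → 2 s.f., 0.86437 → 5 s.f., 1971 → 4 s.f.; limit is 2.
Rounded to 2 significant figures: 2.0 × 10².

2.0 × 10²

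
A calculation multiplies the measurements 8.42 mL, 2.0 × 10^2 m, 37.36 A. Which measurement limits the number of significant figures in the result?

2.0 × 10^2 m

8.42 mL → 3 s.f.; 2.0 × 10^2 m → 2 s.f.; 37.36 A → 4 s.f.
The fewest is 2 significant figures, from 2.0 × 10^2 m.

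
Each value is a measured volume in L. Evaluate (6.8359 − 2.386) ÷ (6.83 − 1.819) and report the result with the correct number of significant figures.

6.8359 − 2.386 = 4.4499, limited to 3 d.p. → 4 s.f.; 6.83 − 1.819 = 5.011, limited to 2 d.p. → 3 s.f.
Carrying full precision, 4.4499 ÷ 5.011 = 0.888026342047…; keep min(4, 3) = 3 s.f.
Rounded to 3 significant figures: 0.888.

0.888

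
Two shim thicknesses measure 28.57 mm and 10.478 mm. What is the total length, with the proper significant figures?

39.05 mm

28.57 mm + 10.478 mm = 39.048 mm.
Addition/subtraction keeps the fewest decimal places: 28.57 → 2 decimal places, 10.478 → 3 decimal places; limit is 2.
Rounded to 2 decimal places: 39.05 mm.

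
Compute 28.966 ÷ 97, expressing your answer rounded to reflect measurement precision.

0.30

28.966 ÷ 97 = 0.298618556701…
Multiplication/division keeps the fewest significant figures: 28.966 → 5 s.f., 97 → 2 s.f.; limit is 2.
Rounded to 2 significant figures: 0.30.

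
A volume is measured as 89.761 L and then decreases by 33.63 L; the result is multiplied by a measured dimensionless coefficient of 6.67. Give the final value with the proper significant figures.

374 L

89.761 L − 33.63 L = 56.131 L; the difference is limited to 2 decimal places (4 s.f.).
Carrying full precision, 56.131 × 6.67 = 374.39377 L; 6.67 has 3 s.f., so the result keeps min(4, 3) = 3 s.f.
Rounded to 3 significant figures: 374 L.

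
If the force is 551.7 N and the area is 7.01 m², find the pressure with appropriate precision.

78.7 Pa

pressure = 551.7 N ÷ 7.01 m² = 78.7018544936… Pa.
551.7 has 4 significant figures; 7.01 has 3.
Division/multiplication keeps the fewest: 3 significant figures.
Rounded: 78.7 Pa.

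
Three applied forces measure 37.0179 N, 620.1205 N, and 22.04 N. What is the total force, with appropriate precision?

37.0179 N + 620.1205 N + 22.04 N = 679.1784 N.
Addition/subtraction keeps the fewest decimal places: 37.0179 → 4 decimal places, 620.1205 → 4 decimal places, 22.04 → 2 decimal places; limit is 2.
Rounded to 2 decimal places: 679.18 N.

679.18 N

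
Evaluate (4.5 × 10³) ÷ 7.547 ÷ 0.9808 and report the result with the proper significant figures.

(4.5 × 10³) ÷ 7.547 ÷ 0.9808 = 607.93578296…
Multiplication/division keeps the fewest significant figures: 4.5 × 10³ → 2 s.f., 7.547 → 4 s.f., 0.9808 → 4 s.f.; limit is 2.
Rounded to 2 significant figures: 6.1 × 10².

6.1 × 10²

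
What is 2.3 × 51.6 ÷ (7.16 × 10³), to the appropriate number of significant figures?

2.3 × 51.6 ÷ (7.16 × 10³) = 0.0165754189944…
Multiplication/division keeps the fewest significant figures: 2.3 → 2 s.f., 51.6 → 3 s.f., 7.16 × 10³ → 3 s.f.; limit is 2.
Rounded to 2 significant figures: 0.017.

0.017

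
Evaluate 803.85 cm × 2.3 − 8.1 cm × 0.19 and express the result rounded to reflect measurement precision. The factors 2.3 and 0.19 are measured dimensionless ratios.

1.8 × 10³ cm

803.85 × 2.3 = 1848.855 → 1.8 × 10³ cm (2 s.f., last digit at the 10^2 place).
8.1 × 0.19 = 1.539 → 1.5 cm (2 s.f., last digit at the 10^-1 place).
Difference: 1847.316 cm; keep the coarser place, 10^2.
Result: 1.8 × 10³ cm.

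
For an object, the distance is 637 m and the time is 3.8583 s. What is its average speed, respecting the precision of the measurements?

165 m/s

average speed = 637 m ÷ 3.8583 s = 165.098618563… m/s.
637 has 3 significant figures; 3.8583 has 5.
Division/multiplication keeps the fewest: 3 significant figures.
Rounded: 165 m/s.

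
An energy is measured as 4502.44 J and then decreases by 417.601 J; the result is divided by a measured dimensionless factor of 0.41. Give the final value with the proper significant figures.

4502.44 J − 417.601 J = 4084.839 J; the difference is limited to 2 decimal places (6 s.f.).
Carrying full precision, 4084.839 ÷ 0.41 = 9963.02195122… J; 0.41 has 2 s.f., so the result keeps min(6, 2) = 2 s.f.
Rounded to 2 significant figures: 1.0 × 10^4 J.

1.0 × 10^4 J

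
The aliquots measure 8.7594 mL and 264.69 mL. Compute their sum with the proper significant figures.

8.7594 mL + 264.69 mL = 273.4494 mL.
Addition/subtraction keeps the fewest decimal places: 8.7594 → 4 decimal places, 264.69 → 2 decimal places; limit is 2.
Rounded to 2 decimal places: 273.45 mL.

273.45 mL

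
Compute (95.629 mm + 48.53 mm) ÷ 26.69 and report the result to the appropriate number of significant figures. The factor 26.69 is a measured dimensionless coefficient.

5.401 mm

95.629 mm + 48.53 mm = 144.159 mm; the sum is limited to 2 decimal places (5 s.f.).
Carrying full precision, 144.159 ÷ 26.69 = 5.40123641813… mm; 26.69 has 4 s.f., so the result keeps min(5, 4) = 4 s.f.
Rounded to 4 significant figures: 5.401 mm.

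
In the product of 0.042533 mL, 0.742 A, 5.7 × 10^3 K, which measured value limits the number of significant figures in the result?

5.7 × 10^3 K

0.042533 mL → 5 s.f.; 0.742 A → 3 s.f.; 5.7 × 10^3 K → 2 s.f.
The fewest is 2 significant figures, from 5.7 × 10^3 K.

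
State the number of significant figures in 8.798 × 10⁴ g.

8.798 × 10⁴: in scientific notation every digit of the coefficient is significant.

4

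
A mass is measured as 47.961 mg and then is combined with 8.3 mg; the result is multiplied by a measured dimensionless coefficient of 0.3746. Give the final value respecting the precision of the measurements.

47.961 mg + 8.3 mg = 56.261 mg; the sum is limited to 1 decimal place (3 s.f.).
Carrying full precision, 56.261 × 0.3746 = 21.0753706 mg; 0.3746 has 4 s.f., so the result keeps min(3, 4) = 3 s.f.
Rounded to 3 significant figures: 21.1 mg.

21.1 mg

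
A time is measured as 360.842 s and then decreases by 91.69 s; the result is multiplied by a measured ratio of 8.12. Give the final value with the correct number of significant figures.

360.842 s − 91.69 s = 269.152 s; the difference is limited to 2 decimal places (5 s.f.).
Carrying full precision, 269.152 × 8.12 = 2185.51424 s; 8.12 has 3 s.f., so the result keeps min(5, 3) = 3 s.f.
Rounded to 3 significant figures: 2.19 × 10^3 s.

2.19 × 10^3 s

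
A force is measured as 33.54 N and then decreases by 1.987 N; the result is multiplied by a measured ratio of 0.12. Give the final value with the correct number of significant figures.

33.54 N − 1.987 N = 31.553 N; the difference is limited to 2 decimal places (4 s.f.).
Carrying full precision, 31.553 × 0.12 = 3.78636 N; 0.12 has 2 s.f., so the result keeps min(4, 2) = 2 s.f.
Rounded to 2 significant figures: 3.8 N.

3.8 N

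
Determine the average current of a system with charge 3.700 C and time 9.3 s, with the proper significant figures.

average current = 3.700 C ÷ 9.3 s = 0.397849462366… A.
3.700 has 4 significant figures; 9.3 has 2.
Division/multiplication keeps the fewest: 2 significant figures.
Rounded: 0.40 A.

0.40 A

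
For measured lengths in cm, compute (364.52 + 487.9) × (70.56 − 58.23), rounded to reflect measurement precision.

1.051 × 10^4 cm²

364.52 + 487.9 = 852.42, limited to 1 d.p. → 4 s.f.; 70.56 − 58.23 = 12.33, limited to 2 d.p. → 4 s.f.
Carrying full precision, 852.42 × 12.33 = 10510.3386; keep min(4, 4) = 4 s.f.
Rounded to 4 significant figures: 1.051 × 10^4 cm².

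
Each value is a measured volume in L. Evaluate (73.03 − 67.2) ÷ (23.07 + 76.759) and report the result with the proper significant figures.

0.058

73.03 − 67.2 = 5.83, limited to 1 d.p. → 2 s.f.; 23.07 + 76.759 = 99.829, limited to 2 d.p. → 4 s.f.
Carrying full precision, 5.83 ÷ 99.829 = 0.058399863767…; keep min(2, 4) = 2 s.f.
Rounded to 2 significant figures: 0.058.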